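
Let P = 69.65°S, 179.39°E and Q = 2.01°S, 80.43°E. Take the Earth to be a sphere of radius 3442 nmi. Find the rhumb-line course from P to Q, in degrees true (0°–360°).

314.3°

Meridional parts: M(φ₁)=-1.7177, M(φ₂)=-0.0351 → ΔM = +1.6826;  Δλ = -1.7272 rad
tan C = Δλ / ΔM = -1.0265 → C = 314.25°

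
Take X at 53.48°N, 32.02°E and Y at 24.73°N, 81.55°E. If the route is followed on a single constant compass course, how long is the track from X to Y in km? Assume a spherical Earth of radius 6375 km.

Δψ = ln[tan(π/4+φ₂/2)/tan(π/4+φ₁/2)] = -0.6632;  Δφ = -0.5018 rad,  Δλ = +0.8645 rad
q = Δφ/Δψ = 0.7567
d = R·√(Δφ² + q²Δλ²) = 6375·0.82440 = 5256 km

5256 km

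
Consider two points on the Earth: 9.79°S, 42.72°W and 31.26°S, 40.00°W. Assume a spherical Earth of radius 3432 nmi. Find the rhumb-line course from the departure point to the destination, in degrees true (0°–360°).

173.3°

Meridional parts: M(φ₁)=-0.1717, M(φ₂)=-0.5749 → ΔM = -0.4032;  Δλ = +0.0475 rad
tan C = Δλ / ΔM = -0.1178 → C = 173.28°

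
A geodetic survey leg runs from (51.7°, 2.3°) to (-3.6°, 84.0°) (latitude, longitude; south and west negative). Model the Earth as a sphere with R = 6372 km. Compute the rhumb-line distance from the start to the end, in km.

Δψ = ln[tan(π/4+φ₂/2)/tan(π/4+φ₁/2)] = -1.1206;  Δφ = -0.9652 rad,  Δλ = +1.4259 rad
q = Δφ/Δψ = 0.8613
d = R·√(Δφ² + q²Δλ²) = 6372·1.56205 = 9953 km

9953 km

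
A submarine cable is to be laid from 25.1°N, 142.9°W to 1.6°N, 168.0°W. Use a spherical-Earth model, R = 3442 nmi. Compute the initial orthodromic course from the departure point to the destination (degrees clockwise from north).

229.8°

N = sin Δλ·cos φ₂ = -0.4240;  D = cos φ₁ sin φ₂ − sin φ₁ cos φ₂ cos Δλ = -0.3587
initial course = atan2(N, D) = 229.77°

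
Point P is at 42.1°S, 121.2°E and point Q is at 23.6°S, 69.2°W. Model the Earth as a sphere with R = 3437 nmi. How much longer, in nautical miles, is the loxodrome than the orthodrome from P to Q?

1736 nmi

Great circle: cos σ = sin φ₁ sin φ₂ + cos φ₁ cos φ₂ cos Δλ,  σ = 1.9827 rad → d_gc = 6814.5 nmi
Rhumb line: Δψ = +0.3875, q = Δφ/Δψ = 0.8334, d_rh = R√(Δφ²+q²Δλ²) = 8550.7 nmi
Excess = 8550.7 − 6814.5 = 1736.2 ≈ 1736 nmi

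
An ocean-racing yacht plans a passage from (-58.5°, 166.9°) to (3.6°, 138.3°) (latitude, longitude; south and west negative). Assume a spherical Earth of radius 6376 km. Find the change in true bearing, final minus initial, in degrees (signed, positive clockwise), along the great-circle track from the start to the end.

Initial bearing θ₁ = atan2(sin Δλ cos φ₂, cos φ₁ sin φ₂ − sin φ₁ cos φ₂ cos Δλ) = 328.51°
Final bearing θ₂ = (initial bearing from the destination back to the start) + 180° = 344.13°
Δθ = θ₂ − θ₁ = +15.6°

+15.6°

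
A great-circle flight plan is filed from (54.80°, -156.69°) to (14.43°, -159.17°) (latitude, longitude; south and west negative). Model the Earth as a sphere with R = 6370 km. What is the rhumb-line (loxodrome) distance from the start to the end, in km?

Rhumb course C = atan2(Δλ, Δψ) with Δψ = ln[tan(π/4+φ₂/2)/tan(π/4+φ₁/2)] = -0.8936, Δλ = -0.0433 → C = 182.77°
d = R·|Δφ| / |cos C| = 6370·0.70459 / 0.99883 = 4493 km

4493 km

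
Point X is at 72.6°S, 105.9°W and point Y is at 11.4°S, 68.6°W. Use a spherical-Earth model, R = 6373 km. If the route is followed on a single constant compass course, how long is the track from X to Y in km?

7302 km

Rhumb course C = atan2(Δλ, Δψ) with Δψ = ln[tan(π/4+φ₂/2)/tan(π/4+φ₁/2)] = +1.6769, Δλ = +0.6510 → C = 21.22°
d = R·|Δφ| / |cos C| = 6373·1.06814 / 0.93221 = 7302 km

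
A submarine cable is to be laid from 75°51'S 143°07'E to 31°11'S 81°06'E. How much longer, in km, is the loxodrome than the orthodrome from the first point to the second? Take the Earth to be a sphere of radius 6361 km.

Great circle: cos σ = sin φ₁ sin φ₂ + cos φ₁ cos φ₂ cos Δλ,  σ = 0.9270 rad → d_gc = 5896.9 km
Rhumb line: Δψ = +1.5133, q = Δφ/Δψ = 0.5152, d_rh = R√(Δφ²+q²Δλ²) = 6096.9 km
Excess = 6096.9 − 5896.9 = 200.0 ≈ 200 km

200 km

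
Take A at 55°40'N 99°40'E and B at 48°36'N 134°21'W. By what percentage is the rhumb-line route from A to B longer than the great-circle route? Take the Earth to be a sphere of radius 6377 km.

Great circle: σ = 1.1590 rad → d_gc = Rσ = 7390.8 km
Rhumb: Δφ = -0.1233, Δλ = +2.1988, Δψ = -0.2015, q = Δφ/Δψ = 0.6121 → d_rh = R√(Δφ²+q²Δλ²) = 8619.4 km
Excess = (8619.4 − 7390.8) / 7390.8 = 1228.6 / 7390.8 = 16.62% ≈ 16.6%

16.6%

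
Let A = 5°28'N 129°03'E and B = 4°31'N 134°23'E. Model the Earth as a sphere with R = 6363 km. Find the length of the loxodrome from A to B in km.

599 km

Δψ = ln[tan(π/4+φ₂/2)/tan(π/4+φ₁/2)] = -0.0166;  Δφ = -0.0166 rad,  Δλ = +0.0931 rad
q = Δφ/Δψ = 0.9962
d = R·√(Δφ² + q²Δλ²) = 6363·0.09420 = 599 km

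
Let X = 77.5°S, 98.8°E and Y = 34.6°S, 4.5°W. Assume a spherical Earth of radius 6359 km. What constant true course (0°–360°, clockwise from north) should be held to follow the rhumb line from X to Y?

311.0°

Δψ = ln[tan(π/4+φ₂/2)/tan(π/4+φ₁/2)] = +1.5673
Δλ = -1.8029 rad (taken the short way round)
course = atan2(Δλ, Δψ) = 311.00°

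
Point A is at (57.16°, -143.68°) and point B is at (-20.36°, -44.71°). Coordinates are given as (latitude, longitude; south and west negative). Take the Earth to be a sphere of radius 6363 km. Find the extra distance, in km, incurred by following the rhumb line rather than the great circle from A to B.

Great circle: cos σ = sin φ₁ sin φ₂ + cos φ₁ cos φ₂ cos Δλ,  σ = 1.9515 rad → d_gc = 12417.5 km
Rhumb line: Δψ = -1.5849, q = Δφ/Δψ = 0.8537, d_rh = R√(Δφ²+q²Δλ²) = 12733.9 km
Excess = 12733.9 − 12417.5 = 316.4 ≈ 316 km

316 km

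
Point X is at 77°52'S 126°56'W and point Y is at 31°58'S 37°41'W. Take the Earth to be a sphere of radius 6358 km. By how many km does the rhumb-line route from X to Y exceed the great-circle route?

489 km

Great circle: cos σ = sin φ₁ sin φ₂ + cos φ₁ cos φ₂ cos Δλ,  σ = 1.0240 rad → d_gc = 6510.7 km
Rhumb line: Δψ = +1.6523, q = Δφ/Δψ = 0.4848, d_rh = R√(Δφ²+q²Δλ²) = 7000.0 km
Excess = 7000.0 − 6510.7 = 489.3 ≈ 489 km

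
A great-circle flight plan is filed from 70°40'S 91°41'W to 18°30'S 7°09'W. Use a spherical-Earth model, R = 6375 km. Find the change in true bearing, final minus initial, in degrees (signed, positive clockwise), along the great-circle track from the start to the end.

-70.8°

At departure: θ₁ = atan2(sin Δλ cos φ₂, cos φ₁ sin φ₂ − sin φ₁ cos φ₂ cos Δλ) = 91.20°
At arrival: θ₂ = atan2(sin Δλ cos φ₁, −cos φ₂ sin φ₁ + sin φ₂ cos φ₁ cos Δλ) = 20.43°
Δθ = θ₂ − θ₁ = -70.8°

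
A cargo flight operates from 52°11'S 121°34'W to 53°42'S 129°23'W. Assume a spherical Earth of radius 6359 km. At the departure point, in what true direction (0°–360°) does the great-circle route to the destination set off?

θ = atan2( sin Δλ·cos φ₂ ,  cos φ₁ sin φ₂ − sin φ₁ cos φ₂ cos Δλ )
  = atan2(-0.0805, -0.0308) = 249.06°

249.1°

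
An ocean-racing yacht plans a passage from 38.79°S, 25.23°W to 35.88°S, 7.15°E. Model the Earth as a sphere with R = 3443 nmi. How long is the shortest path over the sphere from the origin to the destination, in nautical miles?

1549 nmi

Haversine: a = sin²(Δφ/2)+cos φ₁ cos φ₂ sin²(Δλ/2) = 0.04974;  σ = 2·atan2(√a,√(1−a))
σ = 25.774° → d = Rσ = 3443·0.44984 = 1549 nmi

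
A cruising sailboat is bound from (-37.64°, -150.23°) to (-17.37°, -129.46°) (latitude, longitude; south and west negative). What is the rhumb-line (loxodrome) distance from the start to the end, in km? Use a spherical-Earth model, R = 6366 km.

Rhumb course C = atan2(Δλ, Δψ) with Δψ = ln[tan(π/4+φ₂/2)/tan(π/4+φ₁/2)] = +0.4021, Δλ = +0.3625 → C = 42.03°
d = R·|Δφ| / |cos C| = 6366·0.35378 / 0.74274 = 3032 km

3032 km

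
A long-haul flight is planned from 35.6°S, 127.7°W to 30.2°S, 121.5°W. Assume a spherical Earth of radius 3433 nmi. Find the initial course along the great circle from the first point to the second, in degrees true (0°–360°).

45.7°

N = sin Δλ·cos φ₂ = +0.0933;  D = cos φ₁ sin φ₂ − sin φ₁ cos φ₂ cos Δλ = +0.0912
initial course = atan2(N, D) = 45.68°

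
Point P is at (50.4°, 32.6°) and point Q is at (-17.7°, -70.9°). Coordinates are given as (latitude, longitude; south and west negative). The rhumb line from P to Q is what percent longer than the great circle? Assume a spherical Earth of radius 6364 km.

Great circle: σ = 1.9563 rad → d_gc = Rσ = 12449.9 km
Rhumb: Δφ = -1.1886, Δλ = -1.8064, Δψ = -1.3355, q = Δφ/Δψ = 0.8899 → d_rh = R√(Δφ²+q²Δλ²) = 12723.4 km
Excess = (12723.4 − 12449.9) / 12449.9 = 273.5 / 12449.9 = 2.20% ≈ 2.2%

2.2%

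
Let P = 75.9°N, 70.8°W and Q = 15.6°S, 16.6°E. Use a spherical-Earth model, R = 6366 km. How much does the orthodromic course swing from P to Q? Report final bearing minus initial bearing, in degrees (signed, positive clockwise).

Initial bearing θ₁ = atan2(sin Δλ cos φ₂, cos φ₁ sin φ₂ − sin φ₁ cos φ₂ cos Δλ) = 96.40°
Final bearing θ₂ = (initial bearing from the destination back to the start) + 180° = 165.44°
Δθ = θ₂ − θ₁ = +69.0°

+69.0°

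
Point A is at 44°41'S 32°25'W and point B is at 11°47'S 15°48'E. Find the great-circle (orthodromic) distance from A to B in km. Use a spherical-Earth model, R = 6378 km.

Haversine: a = sin²(Δφ/2)+cos φ₁ cos φ₂ sin²(Δλ/2) = 0.19632;  σ = 2·atan2(√a,√(1−a))
σ = 52.601° → d = Rσ = 6378·0.91805 = 5855 km

5855 km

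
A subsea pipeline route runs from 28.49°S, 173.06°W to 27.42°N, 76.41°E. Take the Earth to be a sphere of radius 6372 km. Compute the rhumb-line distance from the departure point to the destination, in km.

Δψ = ln[tan(π/4+φ₂/2)/tan(π/4+φ₁/2)] = +1.0171;  Δφ = +0.9758 rad,  Δλ = -1.9291 rad
q = Δφ/Δψ = 0.9594
d = R·√(Δφ² + q²Δλ²) = 6372·2.09236 = 13333 km

13333 km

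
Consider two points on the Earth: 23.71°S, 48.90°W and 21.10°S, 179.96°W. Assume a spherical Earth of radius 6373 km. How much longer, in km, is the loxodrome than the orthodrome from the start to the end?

732 km

Great circle: cos σ = sin φ₁ sin φ₂ + cos φ₁ cos φ₂ cos Δλ,  σ = 2.0002 rad → d_gc = 12747.3 km
Rhumb line: Δψ = +0.0493, q = Δφ/Δψ = 0.9244, d_rh = R√(Δφ²+q²Δλ²) = 13478.9 km
Excess = 13478.9 − 12747.3 = 731.6 ≈ 732 km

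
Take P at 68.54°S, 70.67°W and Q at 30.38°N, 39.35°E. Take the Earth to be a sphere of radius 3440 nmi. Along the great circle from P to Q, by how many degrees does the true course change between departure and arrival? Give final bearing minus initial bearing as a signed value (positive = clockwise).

At departure: θ₁ = atan2(sin Δλ cos φ₂, cos φ₁ sin φ₂ − sin φ₁ cos φ₂ cos Δλ) = 96.32°
At arrival: θ₂ = atan2(sin Δλ cos φ₁, −cos φ₂ sin φ₁ + sin φ₂ cos φ₁ cos Δλ) = 24.93°
Δθ = θ₂ − θ₁ = -71.4°

-71.4°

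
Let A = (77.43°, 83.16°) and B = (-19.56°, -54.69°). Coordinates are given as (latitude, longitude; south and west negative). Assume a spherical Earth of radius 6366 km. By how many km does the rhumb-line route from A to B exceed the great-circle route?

1626 km

Great circle: cos σ = sin φ₁ sin φ₂ + cos φ₁ cos φ₂ cos Δλ,  σ = 2.0701 rad → d_gc = 13178.2 km
Rhumb line: Δψ = -2.5543, q = Δφ/Δψ = 0.6627, d_rh = R√(Δφ²+q²Δλ²) = 14804.2 km
Excess = 14804.2 − 13178.2 = 1626.0 ≈ 1626 km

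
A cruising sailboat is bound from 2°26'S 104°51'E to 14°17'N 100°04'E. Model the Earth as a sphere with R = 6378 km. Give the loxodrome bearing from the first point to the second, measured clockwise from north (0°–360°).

344.2°

Meridional parts: M(φ₁)=-0.0425, M(φ₂)=+0.2519 → ΔM = +0.2944;  Δλ = -0.0835 rad
tan C = Δλ / ΔM = -0.2836 → C = 344.17°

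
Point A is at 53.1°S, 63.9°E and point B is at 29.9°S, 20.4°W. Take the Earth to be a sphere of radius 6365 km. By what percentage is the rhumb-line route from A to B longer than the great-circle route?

4.7%

Great circle: σ = 1.1037 rad → d_gc = Rσ = 7024.8 km
Rhumb: Δφ = +0.4049, Δλ = -1.4713, Δψ = +0.5504, q = Δφ/Δψ = 0.7356 → d_rh = R√(Δφ²+q²Δλ²) = 7355.3 km
Excess = (7355.3 − 7024.8) / 7024.8 = 330.5 / 7024.8 = 4.70% ≈ 4.7%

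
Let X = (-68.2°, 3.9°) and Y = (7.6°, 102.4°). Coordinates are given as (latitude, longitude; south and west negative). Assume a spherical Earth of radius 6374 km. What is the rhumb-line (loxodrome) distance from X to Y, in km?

11722 km

Rhumb course C = atan2(Δλ, Δψ) with Δψ = ln[tan(π/4+φ₂/2)/tan(π/4+φ₁/2)] = +1.7803, Δλ = +1.7191 → C = 44.00°
d = R·|Δφ| / |cos C| = 6374·1.32296 / 0.71936 = 11722 km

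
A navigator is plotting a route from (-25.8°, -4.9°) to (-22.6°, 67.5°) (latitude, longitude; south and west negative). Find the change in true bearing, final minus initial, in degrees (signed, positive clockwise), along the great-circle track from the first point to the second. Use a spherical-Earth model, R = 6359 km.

-33.4°

At departure: θ₁ = atan2(sin Δλ cos φ₂, cos φ₁ sin φ₂ − sin φ₁ cos φ₂ cos Δλ) = 104.31°
At arrival: θ₂ = atan2(sin Δλ cos φ₁, −cos φ₂ sin φ₁ + sin φ₂ cos φ₁ cos Δλ) = 70.90°
Δθ = θ₂ − θ₁ = -33.4°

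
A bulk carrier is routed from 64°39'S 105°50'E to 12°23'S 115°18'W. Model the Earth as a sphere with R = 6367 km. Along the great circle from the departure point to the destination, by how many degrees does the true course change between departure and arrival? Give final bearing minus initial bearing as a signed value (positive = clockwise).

-123.2°

At departure: θ₁ = atan2(sin Δλ cos φ₂, cos φ₁ sin φ₂ − sin φ₁ cos φ₂ cos Δλ) = 139.66°
At arrival: θ₂ = atan2(sin Δλ cos φ₁, −cos φ₂ sin φ₁ + sin φ₂ cos φ₁ cos Δλ) = 16.48°
Δθ = θ₂ − θ₁ = -123.2°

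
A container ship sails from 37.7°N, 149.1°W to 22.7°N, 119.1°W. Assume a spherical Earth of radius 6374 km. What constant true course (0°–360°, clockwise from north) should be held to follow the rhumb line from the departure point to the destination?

120.2°

Meridional parts: M(φ₁)=+0.7114, M(φ₂)=+0.4070 → ΔM = -0.3044;  Δλ = +0.5236 rad
tan C = Δλ / ΔM = -1.7202 → C = 120.17°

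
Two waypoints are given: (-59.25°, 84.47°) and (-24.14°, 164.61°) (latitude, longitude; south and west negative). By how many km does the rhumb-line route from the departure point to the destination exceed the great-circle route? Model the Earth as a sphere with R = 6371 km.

309 km

Great circle: cos σ = sin φ₁ sin φ₂ + cos φ₁ cos φ₂ cos Δλ,  σ = 1.1248 rad → d_gc = 7166.0 km
Rhumb line: Δψ = +0.8567, q = Δφ/Δψ = 0.7153, d_rh = R√(Δφ²+q²Δλ²) = 7474.6 km
Excess = 7474.6 − 7166.0 = 308.6 ≈ 309 km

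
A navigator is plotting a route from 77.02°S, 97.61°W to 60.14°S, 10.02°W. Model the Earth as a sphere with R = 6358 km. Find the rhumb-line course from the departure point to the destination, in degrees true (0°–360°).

Meridional parts: M(φ₁)=-2.1737, M(φ₂)=-1.3219 → ΔM = +0.8518;  Δλ = +1.5287 rad
tan C = Δλ / ΔM = +1.7947 → C = 60.87°

60.9°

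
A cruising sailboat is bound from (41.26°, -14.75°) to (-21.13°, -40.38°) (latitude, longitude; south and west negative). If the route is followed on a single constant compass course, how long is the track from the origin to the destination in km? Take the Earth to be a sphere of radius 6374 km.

Δψ = ln[tan(π/4+φ₂/2)/tan(π/4+φ₁/2)] = -1.1693;  Δφ = -1.0889 rad,  Δλ = -0.4473 rad
q = Δφ/Δψ = 0.9312
d = R·√(Δφ² + q²Δλ²) = 6374·1.16587 = 7431 km

7431 km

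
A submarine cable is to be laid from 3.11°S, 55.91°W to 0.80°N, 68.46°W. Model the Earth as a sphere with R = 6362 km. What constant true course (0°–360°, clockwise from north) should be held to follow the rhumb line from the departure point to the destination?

287.3°

Meridional parts: M(φ₁)=-0.0543, M(φ₂)=+0.0140 → ΔM = +0.0683;  Δλ = -0.2190 rad
tan C = Δλ / ΔM = -3.2084 → C = 287.31°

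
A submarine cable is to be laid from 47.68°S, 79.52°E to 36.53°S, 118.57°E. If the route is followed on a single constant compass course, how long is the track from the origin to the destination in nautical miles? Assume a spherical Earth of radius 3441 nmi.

Rhumb course C = atan2(Δλ, Δψ) with Δψ = ln[tan(π/4+φ₂/2)/tan(π/4+φ₁/2)] = +0.2634, Δλ = +0.6816 → C = 68.87°
d = R·|Δφ| / |cos C| = 3441·0.19460 / 0.36048 = 1858 nmi

1858 nmi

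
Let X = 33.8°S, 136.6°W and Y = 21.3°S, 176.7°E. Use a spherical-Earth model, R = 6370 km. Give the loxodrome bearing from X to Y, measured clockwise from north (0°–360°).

286.8°

Meridional parts: M(φ₁)=-0.6275, M(φ₂)=-0.3806 → ΔM = +0.2468;  Δλ = -0.8151 rad
tan C = Δλ / ΔM = -3.3022 → C = 286.85°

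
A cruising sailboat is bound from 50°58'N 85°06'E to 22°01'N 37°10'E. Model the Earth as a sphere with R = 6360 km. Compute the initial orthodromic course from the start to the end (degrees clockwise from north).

θ = atan2( sin Δλ·cos φ₂ ,  cos φ₁ sin φ₂ − sin φ₁ cos φ₂ cos Δλ )
  = atan2(-0.6882, -0.2464) = 250.30°

250.3°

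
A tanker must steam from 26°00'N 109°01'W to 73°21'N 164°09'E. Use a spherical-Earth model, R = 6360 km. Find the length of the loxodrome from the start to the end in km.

7598 km

Δψ = ln[tan(π/4+φ₂/2)/tan(π/4+φ₁/2)] = +1.4517;  Δφ = +0.8264 rad,  Δλ = -1.5155 rad
q = Δφ/Δψ = 0.5693
d = R·√(Δφ² + q²Δλ²) = 6360·1.19470 = 7598 km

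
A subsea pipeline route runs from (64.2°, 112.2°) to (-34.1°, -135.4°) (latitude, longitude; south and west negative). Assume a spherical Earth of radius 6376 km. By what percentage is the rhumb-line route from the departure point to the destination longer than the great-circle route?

3.3%

Great circle: σ = 2.2680 rad → d_gc = Rσ = 14460.9 km
Rhumb: Δφ = -1.7157, Δλ = +1.9618, Δψ = -2.1077, q = Δφ/Δψ = 0.8140 → d_rh = R√(Δφ²+q²Δλ²) = 14944.2 km
Excess = (14944.2 − 14460.9) / 14460.9 = 483.3 / 14460.9 = 3.34% ≈ 3.3%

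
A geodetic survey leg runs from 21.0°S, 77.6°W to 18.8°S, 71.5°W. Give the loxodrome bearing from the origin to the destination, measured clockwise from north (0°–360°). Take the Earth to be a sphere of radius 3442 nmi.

Δψ = ln[tan(π/4+φ₂/2)/tan(π/4+φ₁/2)] = +0.0408
Δλ = +0.1065 rad (taken the short way round)
course = atan2(Δλ, Δψ) = 69.01°

69.0°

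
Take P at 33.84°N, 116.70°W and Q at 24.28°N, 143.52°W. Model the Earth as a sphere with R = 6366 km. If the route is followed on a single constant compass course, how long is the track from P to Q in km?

2808 km

Rhumb course C = atan2(Δλ, Δψ) with Δψ = ln[tan(π/4+φ₂/2)/tan(π/4+φ₁/2)] = -0.1912, Δλ = -0.4681 → C = 247.78°
d = R·|Δφ| / |cos C| = 6366·0.16685 / 0.37821 = 2808 km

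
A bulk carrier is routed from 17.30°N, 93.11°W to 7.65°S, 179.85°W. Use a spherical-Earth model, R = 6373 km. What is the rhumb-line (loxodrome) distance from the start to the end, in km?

9932 km

Δψ = ln[tan(π/4+φ₂/2)/tan(π/4+φ₁/2)] = -0.4406;  Δφ = -0.4355 rad,  Δλ = -1.5139 rad
q = Δφ/Δψ = 0.9884
d = R·√(Δφ² + q²Δλ²) = 6373·1.55847 = 9932 km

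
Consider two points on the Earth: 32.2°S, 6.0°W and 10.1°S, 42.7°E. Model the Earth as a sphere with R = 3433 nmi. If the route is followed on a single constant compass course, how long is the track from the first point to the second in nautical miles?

3007 nmi

Rhumb course C = atan2(Δλ, Δψ) with Δψ = ln[tan(π/4+φ₂/2)/tan(π/4+φ₁/2)] = +0.4170, Δλ = +0.8500 → C = 63.87°
d = R·|Δφ| / |cos C| = 3433·0.38572 / 0.44041 = 3007 nmi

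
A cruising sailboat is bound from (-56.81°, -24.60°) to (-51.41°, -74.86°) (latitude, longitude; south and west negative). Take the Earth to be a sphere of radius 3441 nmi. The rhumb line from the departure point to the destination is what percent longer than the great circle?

2.2%

Great circle: σ = 0.5107 rad → d_gc = Rσ = 1757.3 nmi
Rhumb: Δφ = +0.0942, Δλ = -0.8772, Δψ = +0.1611, q = Δφ/Δψ = 0.5852 → d_rh = R√(Δφ²+q²Δλ²) = 1795.9 nmi
Excess = (1795.9 − 1757.3) / 1757.3 = 38.6 / 1757.3 = 2.20% ≈ 2.2%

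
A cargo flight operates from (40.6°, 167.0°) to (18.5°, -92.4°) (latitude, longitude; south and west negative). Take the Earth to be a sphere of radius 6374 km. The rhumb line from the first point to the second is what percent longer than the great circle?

4.2%

Great circle: σ = 1.4967 rad → d_gc = Rσ = 9539.9 km
Rhumb: Δφ = -0.3857, Δλ = +1.7558, Δψ = -0.4480, q = Δφ/Δψ = 0.8610 → d_rh = R√(Δφ²+q²Δλ²) = 9944.5 km
Excess = (9944.5 − 9539.9) / 9539.9 = 404.6 / 9539.9 = 4.24% ≈ 4.2%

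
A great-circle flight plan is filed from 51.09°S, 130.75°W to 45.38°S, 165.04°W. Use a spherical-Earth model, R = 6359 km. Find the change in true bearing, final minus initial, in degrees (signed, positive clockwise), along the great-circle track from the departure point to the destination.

+25.9°

At departure: θ₁ = atan2(sin Δλ cos φ₂, cos φ₁ sin φ₂ − sin φ₁ cos φ₂ cos Δλ) = 270.65°
At arrival: θ₂ = atan2(sin Δλ cos φ₁, −cos φ₂ sin φ₁ + sin φ₂ cos φ₁ cos Δλ) = 296.60°
Δθ = θ₂ − θ₁ = +25.9°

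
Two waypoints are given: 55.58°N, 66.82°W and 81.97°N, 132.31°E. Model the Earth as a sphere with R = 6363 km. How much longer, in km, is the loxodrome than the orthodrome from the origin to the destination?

1597 km

Great circle: cos σ = sin φ₁ sin φ₂ + cos φ₁ cos φ₂ cos Δλ,  σ = 0.7344 rad → d_gc = 4673.0 km
Rhumb line: Δψ = +1.4845, q = Δφ/Δψ = 0.3103, d_rh = R√(Δφ²+q²Δλ²) = 6270.0 km
Excess = 6270.0 − 4673.0 = 1597.0 ≈ 1597 km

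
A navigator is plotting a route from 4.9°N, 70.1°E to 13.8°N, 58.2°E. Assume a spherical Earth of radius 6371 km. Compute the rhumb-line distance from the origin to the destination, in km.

Δψ = ln[tan(π/4+φ₂/2)/tan(π/4+φ₁/2)] = +0.1576;  Δφ = +0.1553 rad,  Δλ = -0.2077 rad
q = Δφ/Δψ = 0.9857
d = R·√(Δφ² + q²Δλ²) = 6371·0.25698 = 1637 km

1637 km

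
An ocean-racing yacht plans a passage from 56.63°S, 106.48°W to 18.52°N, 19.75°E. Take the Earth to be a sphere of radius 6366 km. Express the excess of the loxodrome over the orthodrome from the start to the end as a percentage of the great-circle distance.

5.2%

Great circle: σ = 2.1816 rad → d_gc = Rσ = 13888.1 km
Rhumb: Δφ = +1.3116, Δλ = +2.2031, Δψ = +1.5339, q = Δφ/Δψ = 0.8551 → d_rh = R√(Δφ²+q²Δλ²) = 14613.1 km
Excess = (14613.1 − 13888.1) / 13888.1 = 725.0 / 13888.1 = 5.22% ≈ 5.2%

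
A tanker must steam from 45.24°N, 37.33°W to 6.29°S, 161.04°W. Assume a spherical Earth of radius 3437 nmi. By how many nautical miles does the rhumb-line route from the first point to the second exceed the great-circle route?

306 nmi

Great circle: cos σ = sin φ₁ sin φ₂ + cos φ₁ cos φ₂ cos Δλ,  σ = 2.0558 rad → d_gc = 7065.9 nmi
Rhumb line: Δψ = -0.9973, q = Δφ/Δψ = 0.9018, d_rh = R√(Δφ²+q²Δλ²) = 7371.6 nmi
Excess = 7371.6 − 7065.9 = 305.7 ≈ 306 nmi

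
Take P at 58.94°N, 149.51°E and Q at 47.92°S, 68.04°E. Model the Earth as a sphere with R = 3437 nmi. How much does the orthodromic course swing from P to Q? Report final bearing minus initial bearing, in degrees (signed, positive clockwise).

At departure: θ₁ = atan2(sin Δλ cos φ₂, cos φ₁ sin φ₂ − sin φ₁ cos φ₂ cos Δλ) = 234.77°
At arrival: θ₂ = atan2(sin Δλ cos φ₁, −cos φ₂ sin φ₁ + sin φ₂ cos φ₁ cos Δλ) = 218.96°
Δθ = θ₂ − θ₁ = -15.8°

-15.8°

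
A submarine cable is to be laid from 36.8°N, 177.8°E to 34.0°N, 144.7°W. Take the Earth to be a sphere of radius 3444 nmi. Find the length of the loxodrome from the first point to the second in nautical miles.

Δψ = ln[tan(π/4+φ₂/2)/tan(π/4+φ₁/2)] = -0.0600;  Δφ = -0.0489 rad,  Δλ = +0.6545 rad
q = Δφ/Δψ = 0.8150
d = R·√(Δφ² + q²Δλ²) = 3444·0.53563 = 1845 nmi

1845 nmi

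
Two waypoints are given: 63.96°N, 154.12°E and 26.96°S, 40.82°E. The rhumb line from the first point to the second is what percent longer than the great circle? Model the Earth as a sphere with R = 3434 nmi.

Great circle: σ = 2.1677 rad → d_gc = Rσ = 7444.0 nmi
Rhumb: Δφ = -1.5869, Δλ = -1.9775, Δψ = -1.9532, q = Δφ/Δψ = 0.8124 → d_rh = R√(Δφ²+q²Δλ²) = 7754.3 nmi
Excess = (7754.3 − 7444.0) / 7444.0 = 310.3 / 7444.0 = 4.17% ≈ 4.2%

4.2%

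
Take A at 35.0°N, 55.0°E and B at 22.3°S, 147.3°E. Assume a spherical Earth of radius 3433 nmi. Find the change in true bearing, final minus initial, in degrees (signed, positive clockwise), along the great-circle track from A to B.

+14.9°

At departure: θ₁ = atan2(sin Δλ cos φ₂, cos φ₁ sin φ₂ − sin φ₁ cos φ₂ cos Δλ) = 107.39°
At arrival: θ₂ = atan2(sin Δλ cos φ₁, −cos φ₂ sin φ₁ + sin φ₂ cos φ₁ cos Δλ) = 122.34°
Δθ = θ₂ − θ₁ = +14.9°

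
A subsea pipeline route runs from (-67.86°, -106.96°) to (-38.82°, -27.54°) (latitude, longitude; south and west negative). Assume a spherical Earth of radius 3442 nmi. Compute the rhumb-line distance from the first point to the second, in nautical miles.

3216 nmi

Rhumb course C = atan2(Δλ, Δψ) with Δψ = ln[tan(π/4+φ₂/2)/tan(π/4+φ₁/2)] = +0.8952, Δλ = +1.3861 → C = 57.15°
d = R·|Δφ| / |cos C| = 3442·0.50684 / 0.54251 = 3216 nmi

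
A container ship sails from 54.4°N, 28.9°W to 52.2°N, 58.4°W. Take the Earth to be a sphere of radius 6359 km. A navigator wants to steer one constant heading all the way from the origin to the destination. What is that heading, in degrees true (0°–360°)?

Meridional parts: M(φ₁)=+1.1361, M(φ₂)=+1.0718 → ΔM = -0.0643;  Δλ = -0.5149 rad
tan C = Δλ / ΔM = +8.0113 → C = 262.88°

262.9°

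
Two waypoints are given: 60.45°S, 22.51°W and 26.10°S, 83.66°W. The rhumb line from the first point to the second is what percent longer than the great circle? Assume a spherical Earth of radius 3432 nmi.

2.5%

Great circle: σ = 0.9318 rad → d_gc = Rσ = 3197.8 nmi
Rhumb: Δφ = +0.5995, Δλ = -1.0673, Δψ = +0.8606, q = Δφ/Δψ = 0.6966 → d_rh = R√(Δφ²+q²Δλ²) = 3277.8 nmi
Excess = (3277.8 − 3197.8) / 3197.8 = 80.0 / 3197.8 = 2.50% ≈ 2.5%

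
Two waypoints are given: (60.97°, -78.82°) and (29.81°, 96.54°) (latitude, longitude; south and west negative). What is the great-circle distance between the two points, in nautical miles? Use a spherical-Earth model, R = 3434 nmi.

5343 nmi

Haversine: a = sin²(Δφ/2)+cos φ₁ cos φ₂ sin²(Δλ/2) = 0.49250;  σ = 2·atan2(√a,√(1−a))
σ = 89.141° → d = Rσ = 3434·1.55580 = 5343 nmi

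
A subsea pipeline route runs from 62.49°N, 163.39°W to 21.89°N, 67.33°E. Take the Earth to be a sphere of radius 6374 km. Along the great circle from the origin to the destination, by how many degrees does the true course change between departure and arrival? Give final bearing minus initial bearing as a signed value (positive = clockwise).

-113.0°

At departure: θ₁ = atan2(sin Δλ cos φ₂, cos φ₁ sin φ₂ − sin φ₁ cos φ₂ cos Δλ) = 313.99°
At arrival: θ₂ = atan2(sin Δλ cos φ₁, −cos φ₂ sin φ₁ + sin φ₂ cos φ₁ cos Δλ) = 200.99°
Δθ = θ₂ − θ₁ = -113.0°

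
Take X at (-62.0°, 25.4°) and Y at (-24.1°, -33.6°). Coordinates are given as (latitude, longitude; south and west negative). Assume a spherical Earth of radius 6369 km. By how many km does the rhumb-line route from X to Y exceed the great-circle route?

140 km

Great circle: cos σ = sin φ₁ sin φ₂ + cos φ₁ cos φ₂ cos Δλ,  σ = 0.9505 rad → d_gc = 6053.9 km
Rhumb line: Δψ = +0.9554, q = Δφ/Δψ = 0.6924, d_rh = R√(Δφ²+q²Δλ²) = 6194.3 km
Excess = 6194.3 − 6053.9 = 140.4 ≈ 140 km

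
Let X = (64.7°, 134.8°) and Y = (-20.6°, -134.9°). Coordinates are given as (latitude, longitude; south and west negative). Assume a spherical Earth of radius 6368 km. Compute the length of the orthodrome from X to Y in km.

cos σ = sin φ₁ sin φ₂ + cos φ₁ cos φ₂ cos Δλ
      = sin(64.70°)sin(-20.60°) + cos(64.70°)cos(-20.60°)cos(90.30°) = -0.3202
σ = 108.674° → d = Rσ = 6368·1.89672 = 12078 km

12078 km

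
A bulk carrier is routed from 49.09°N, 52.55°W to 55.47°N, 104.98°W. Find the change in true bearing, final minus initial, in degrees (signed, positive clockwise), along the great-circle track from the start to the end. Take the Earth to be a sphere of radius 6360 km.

Initial bearing θ₁ = atan2(sin Δλ cos φ₂, cos φ₁ sin φ₂ − sin φ₁ cos φ₂ cos Δλ) = 301.78°
Final bearing θ₂ = (initial bearing from the destination back to the start) + 180° = 259.16°
Δθ = θ₂ − θ₁ = -42.6°

-42.6°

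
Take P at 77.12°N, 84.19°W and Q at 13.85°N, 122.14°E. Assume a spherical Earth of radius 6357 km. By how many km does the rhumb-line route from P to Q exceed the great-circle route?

Great circle: cos σ = sin φ₁ sin φ₂ + cos φ₁ cos φ₂ cos Δλ,  σ = 1.5314 rad → d_gc = 9735.1 km
Rhumb line: Δψ = -1.9374, q = Δφ/Δψ = 0.5700, d_rh = R√(Δφ²+q²Δλ²) = 11988.4 km
Excess = 11988.4 − 9735.1 = 2253.3 ≈ 2253 km

2253 km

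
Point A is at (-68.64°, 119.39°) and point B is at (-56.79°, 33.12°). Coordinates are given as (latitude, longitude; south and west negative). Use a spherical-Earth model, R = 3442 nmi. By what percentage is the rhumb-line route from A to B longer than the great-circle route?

Great circle: σ = 0.6564 rad → d_gc = Rσ = 2259.4 nmi
Rhumb: Δφ = +0.2068, Δλ = -1.5057, Δψ = +0.4582, q = Δφ/Δψ = 0.4514 → d_rh = R√(Δφ²+q²Δλ²) = 2445.2 nmi
Excess = (2445.2 − 2259.4) / 2259.4 = 185.8 / 2259.4 = 8.22% ≈ 8.2%

8.2%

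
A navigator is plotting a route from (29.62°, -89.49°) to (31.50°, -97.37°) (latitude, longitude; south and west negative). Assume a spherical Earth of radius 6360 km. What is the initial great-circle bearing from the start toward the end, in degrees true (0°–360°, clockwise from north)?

287.5°

N = sin Δλ·cos φ₂ = -0.1169;  D = cos φ₁ sin φ₂ − sin φ₁ cos φ₂ cos Δλ = +0.0368
initial course = atan2(N, D) = 287.47°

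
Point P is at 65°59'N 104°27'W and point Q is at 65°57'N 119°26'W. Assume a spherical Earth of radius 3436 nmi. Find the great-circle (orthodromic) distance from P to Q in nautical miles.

365 nmi

cos σ = sin φ₁ sin φ₂ + cos φ₁ cos φ₂ cos Δλ
      = sin(65.98°)sin(65.95°) + cos(65.98°)cos(65.95°)cos(-14.98°) = 0.9944
σ = 6.088° → d = Rσ = 3436·0.10625 = 365 nmi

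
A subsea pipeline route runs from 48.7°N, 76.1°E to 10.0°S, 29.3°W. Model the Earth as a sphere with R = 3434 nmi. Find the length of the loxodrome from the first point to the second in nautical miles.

Rhumb course C = atan2(Δλ, Δψ) with Δψ = ln[tan(π/4+φ₂/2)/tan(π/4+φ₁/2)] = -1.1513, Δλ = -1.8396 → C = 237.96°
d = R·|Δφ| / |cos C| = 3434·1.02451 / 0.53051 = 6632 nmi

6632 nmi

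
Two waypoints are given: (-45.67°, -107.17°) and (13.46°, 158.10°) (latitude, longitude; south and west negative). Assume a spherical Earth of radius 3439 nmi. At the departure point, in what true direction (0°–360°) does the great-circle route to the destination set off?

276.2°

N = sin Δλ·cos φ₂ = -0.9692;  D = cos φ₁ sin φ₂ − sin φ₁ cos φ₂ cos Δλ = +0.1053
initial course = atan2(N, D) = 276.20°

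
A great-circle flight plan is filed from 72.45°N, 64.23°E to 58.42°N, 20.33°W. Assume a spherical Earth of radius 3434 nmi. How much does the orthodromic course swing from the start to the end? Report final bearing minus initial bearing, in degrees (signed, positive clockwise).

-79.6°

Initial bearing θ₁ = atan2(sin Δλ cos φ₂, cos φ₁ sin φ₂ − sin φ₁ cos φ₂ cos Δλ) = 291.90°
Final bearing θ₂ = (initial bearing from the destination back to the start) + 180° = 212.29°
Δθ = θ₂ − θ₁ = -79.6°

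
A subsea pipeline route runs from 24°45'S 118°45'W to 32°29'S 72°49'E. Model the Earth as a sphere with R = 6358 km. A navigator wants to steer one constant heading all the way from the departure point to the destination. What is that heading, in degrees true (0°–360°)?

Meridional parts: M(φ₁)=-0.4461, M(φ₂)=-0.6000 → ΔM = -0.1539;  Δλ = -2.9397 rad
tan C = Δλ / ΔM = +19.0964 → C = 267.00°

267.0°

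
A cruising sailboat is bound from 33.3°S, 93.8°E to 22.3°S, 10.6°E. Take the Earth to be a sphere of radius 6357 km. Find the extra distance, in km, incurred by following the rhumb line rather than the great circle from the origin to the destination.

Great circle: cos σ = sin φ₁ sin φ₂ + cos φ₁ cos φ₂ cos Δλ,  σ = 1.2662 rad → d_gc = 8049.3 km
Rhumb line: Δψ = +0.2176, q = Δφ/Δψ = 0.8825, d_rh = R√(Δφ²+q²Δλ²) = 8237.0 km
Excess = 8237.0 − 8049.3 = 187.7 ≈ 188 km

188 km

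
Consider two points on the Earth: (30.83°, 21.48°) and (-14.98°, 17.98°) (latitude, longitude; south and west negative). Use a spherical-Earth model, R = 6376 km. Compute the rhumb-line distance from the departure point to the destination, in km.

Δψ = ln[tan(π/4+φ₂/2)/tan(π/4+φ₁/2)] = -0.8306;  Δφ = -0.7995 rad,  Δλ = -0.0611 rad
q = Δφ/Δψ = 0.9626
d = R·√(Δφ² + q²Δλ²) = 6376·0.80169 = 5112 km

5112 km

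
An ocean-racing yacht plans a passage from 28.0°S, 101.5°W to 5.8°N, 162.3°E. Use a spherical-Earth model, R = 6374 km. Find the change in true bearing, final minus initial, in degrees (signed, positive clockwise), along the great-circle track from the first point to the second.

+25.3°

Initial bearing θ₁ = atan2(sin Δλ cos φ₂, cos φ₁ sin φ₂ − sin φ₁ cos φ₂ cos Δλ) = 272.25°
Final bearing θ₂ = (initial bearing from the destination back to the start) + 180° = 297.52°
Δθ = θ₂ − θ₁ = +25.3°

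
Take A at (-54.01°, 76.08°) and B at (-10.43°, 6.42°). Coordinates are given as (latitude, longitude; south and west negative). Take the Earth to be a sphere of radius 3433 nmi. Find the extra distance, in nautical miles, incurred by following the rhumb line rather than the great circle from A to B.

90 nmi

Great circle: cos σ = sin φ₁ sin φ₂ + cos φ₁ cos φ₂ cos Δλ,  σ = 1.2160 rad → d_gc = 4174.7 nmi
Rhumb line: Δψ = +0.9414, q = Δφ/Δψ = 0.8079, d_rh = R√(Δφ²+q²Δλ²) = 4265.0 nmi
Excess = 4265.0 − 4174.7 = 90.3 ≈ 90 nmi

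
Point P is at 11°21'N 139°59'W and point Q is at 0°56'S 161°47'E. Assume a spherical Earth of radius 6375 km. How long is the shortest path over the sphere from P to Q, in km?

Haversine: a = sin²(Δφ/2)+cos φ₁ cos φ₂ sin²(Δλ/2) = 0.24355;  σ = 2·atan2(√a,√(1−a))
σ = 59.143° → d = Rσ = 6375·1.03225 = 6581 km

6581 km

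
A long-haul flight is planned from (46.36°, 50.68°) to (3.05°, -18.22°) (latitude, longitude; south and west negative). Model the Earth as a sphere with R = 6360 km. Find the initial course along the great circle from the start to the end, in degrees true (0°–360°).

N = sin Δλ·cos φ₂ = -0.9316;  D = cos φ₁ sin φ₂ − sin φ₁ cos φ₂ cos Δλ = -0.2234
initial course = atan2(N, D) = 256.51°

256.5°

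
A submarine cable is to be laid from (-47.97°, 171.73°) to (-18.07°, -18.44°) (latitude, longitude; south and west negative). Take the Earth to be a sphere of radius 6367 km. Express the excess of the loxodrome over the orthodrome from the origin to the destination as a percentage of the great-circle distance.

25.8%

Great circle: σ = 1.9781 rad → d_gc = Rσ = 12594.3 km
Rhumb: Δφ = +0.5219, Δλ = +2.9641, Δψ = +0.6359, q = Δφ/Δψ = 0.8206 → d_rh = R√(Δφ²+q²Δλ²) = 15839.1 km
Excess = (15839.1 − 12594.3) / 12594.3 = 3244.8 / 12594.3 = 25.76% ≈ 25.8%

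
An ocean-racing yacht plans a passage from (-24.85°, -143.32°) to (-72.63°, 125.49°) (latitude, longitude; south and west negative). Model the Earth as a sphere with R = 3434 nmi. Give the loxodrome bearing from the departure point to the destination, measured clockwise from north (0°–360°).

228.0°

Meridional parts: M(φ₁)=-0.4480, M(φ₂)=-1.8789 → ΔM = -1.4309;  Δλ = -1.5916 rad
tan C = Δλ / ΔM = +1.1123 → C = 228.04°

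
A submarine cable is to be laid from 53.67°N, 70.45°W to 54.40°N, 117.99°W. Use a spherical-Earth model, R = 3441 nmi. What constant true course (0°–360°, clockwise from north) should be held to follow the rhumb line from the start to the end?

271.5°

Meridional parts: M(φ₁)=+1.1144, M(φ₂)=+1.1361 → ΔM = +0.0217;  Δλ = -0.8297 rad
tan C = Δλ / ΔM = -38.2451 → C = 271.50°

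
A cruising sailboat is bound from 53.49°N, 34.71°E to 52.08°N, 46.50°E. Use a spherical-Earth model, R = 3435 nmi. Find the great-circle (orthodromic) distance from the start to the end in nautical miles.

Haversine: a = sin²(Δφ/2)+cos φ₁ cos φ₂ sin²(Δλ/2) = 0.00401;  σ = 2·atan2(√a,√(1−a))
σ = 7.260° → d = Rσ = 3435·0.12671 = 435 nmi

435 nmi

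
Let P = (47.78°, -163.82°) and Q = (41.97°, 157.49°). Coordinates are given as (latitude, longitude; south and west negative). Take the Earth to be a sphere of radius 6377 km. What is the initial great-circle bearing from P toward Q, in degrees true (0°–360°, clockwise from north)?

θ = atan2( sin Δλ·cos φ₂ ,  cos φ₁ sin φ₂ − sin φ₁ cos φ₂ cos Δλ )
  = atan2(-0.4648, +0.0196) = 272.42°

272.4°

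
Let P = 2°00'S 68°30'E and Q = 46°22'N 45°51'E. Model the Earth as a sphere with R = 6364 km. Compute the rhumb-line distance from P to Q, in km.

5818 km

Rhumb course C = atan2(Δλ, Δψ) with Δψ = ln[tan(π/4+φ₂/2)/tan(π/4+φ₁/2)] = +0.9504, Δλ = -0.3953 → C = 337.42°
d = R·|Δφ| / |cos C| = 6364·0.84416 / 0.92332 = 5818 km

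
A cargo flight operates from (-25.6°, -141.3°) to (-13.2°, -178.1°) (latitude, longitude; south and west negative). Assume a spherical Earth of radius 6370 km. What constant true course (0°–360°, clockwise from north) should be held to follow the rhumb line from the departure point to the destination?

Δψ = ln[tan(π/4+φ₂/2)/tan(π/4+φ₁/2)] = +0.2300
Δλ = -0.6423 rad (taken the short way round)
course = atan2(Δλ, Δψ) = 289.70°

289.7°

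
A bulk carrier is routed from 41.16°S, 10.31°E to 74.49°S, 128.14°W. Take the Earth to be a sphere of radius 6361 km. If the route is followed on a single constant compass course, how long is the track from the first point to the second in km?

8296 km

Δψ = ln[tan(π/4+φ₂/2)/tan(π/4+φ₁/2)] = -1.2042;  Δφ = -0.5817 rad,  Δλ = -2.4164 rad
q = Δφ/Δψ = 0.4831
d = R·√(Δφ² + q²Δλ²) = 6361·1.30423 = 8296 km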